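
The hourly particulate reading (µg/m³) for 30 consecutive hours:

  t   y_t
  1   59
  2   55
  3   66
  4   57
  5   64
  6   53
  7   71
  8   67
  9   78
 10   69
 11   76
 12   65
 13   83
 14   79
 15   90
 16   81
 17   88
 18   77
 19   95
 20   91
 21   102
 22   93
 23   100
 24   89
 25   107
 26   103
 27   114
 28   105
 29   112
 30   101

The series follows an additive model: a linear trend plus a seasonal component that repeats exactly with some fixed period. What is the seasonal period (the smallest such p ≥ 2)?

6

First differences y_{t+1} − y_t: -4, 11, -9, 7, -11, 18, -4, 11, -9, 7, -11, 18, -4, 11, …
The difference pattern repeats every 6 terms and not for any smaller step, so p = 6.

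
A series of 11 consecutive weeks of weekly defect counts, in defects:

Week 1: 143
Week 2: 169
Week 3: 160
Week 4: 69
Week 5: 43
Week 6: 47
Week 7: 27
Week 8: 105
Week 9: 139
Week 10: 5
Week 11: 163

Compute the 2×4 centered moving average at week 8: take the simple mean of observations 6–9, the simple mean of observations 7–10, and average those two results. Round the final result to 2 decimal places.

74.25

Sum over 6–9: 47 + 27 + 105 + 139 = 318
Sum over 7–10: 27 + 105 + 139 + 5 = 276
CMA at t=8 = (318 + 276) / (2·4) = 594 / 8 = 74.25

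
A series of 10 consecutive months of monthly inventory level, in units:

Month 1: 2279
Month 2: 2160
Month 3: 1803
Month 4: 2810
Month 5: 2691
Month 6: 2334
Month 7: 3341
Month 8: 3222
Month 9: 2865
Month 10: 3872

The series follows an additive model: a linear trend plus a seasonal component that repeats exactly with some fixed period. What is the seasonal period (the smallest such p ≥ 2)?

First differences y_{t+1} − y_t: -119, -357, 1007, -119, -357, 1007, -119, -357, …
The difference pattern repeats every 3 terms and not for any smaller step, so p = 3.

3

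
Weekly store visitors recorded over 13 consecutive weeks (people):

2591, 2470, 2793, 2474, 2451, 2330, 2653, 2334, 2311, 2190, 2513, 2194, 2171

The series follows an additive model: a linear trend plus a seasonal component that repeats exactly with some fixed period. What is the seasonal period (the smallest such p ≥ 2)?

4

First differences y_{t+1} − y_t: -121, 323, -319, -23, -121, 323, -319, -23, -121, 323, …
The difference pattern repeats every 4 terms and not for any smaller step, so p = 4.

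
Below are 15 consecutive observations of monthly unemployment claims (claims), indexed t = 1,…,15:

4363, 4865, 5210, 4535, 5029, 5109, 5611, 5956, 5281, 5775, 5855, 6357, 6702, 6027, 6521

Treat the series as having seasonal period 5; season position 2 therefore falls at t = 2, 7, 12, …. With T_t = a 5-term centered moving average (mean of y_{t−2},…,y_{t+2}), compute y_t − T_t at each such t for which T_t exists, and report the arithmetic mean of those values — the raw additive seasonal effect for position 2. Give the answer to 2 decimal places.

Season position 2 occurs at t = 7, 12 (where T_t is defined).
t=7: T_7 = 5397.2000; y_7 − T_7 = 5611 − 5397.2000 = 213.8000
t=12: T_12 = 6143.2000; y_12 − T_12 = 6357 − 6143.2000 = 213.8000
Mean deviation: (213.8000 + 213.8000) / 2 = 213.80

213.80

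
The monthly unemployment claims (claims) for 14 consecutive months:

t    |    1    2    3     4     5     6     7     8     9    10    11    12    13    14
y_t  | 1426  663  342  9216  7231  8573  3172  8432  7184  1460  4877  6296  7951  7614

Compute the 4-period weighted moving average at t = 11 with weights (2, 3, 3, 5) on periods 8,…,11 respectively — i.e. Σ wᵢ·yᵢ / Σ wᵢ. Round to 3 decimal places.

Weighted sum: 2·8432 + 3·7184 + 3·1460 + 5·4877 = 16864 + 21552 + 4380 + 24385 = 67181
Weight total: 2 + 3 + 3 + 5 = 13
WMA = 67181 / 13 = 5167.769

5167.769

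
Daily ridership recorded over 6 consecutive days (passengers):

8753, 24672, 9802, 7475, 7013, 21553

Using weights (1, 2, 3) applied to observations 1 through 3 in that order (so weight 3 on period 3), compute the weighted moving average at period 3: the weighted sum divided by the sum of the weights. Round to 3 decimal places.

Weighted sum: 1·8753 + 2·24672 + 3·9802 = 8753 + 49344 + 29406 = 87503
Weight total: 1 + 2 + 3 = 6
WMA = 87503 / 6 = 14583.833

14583.833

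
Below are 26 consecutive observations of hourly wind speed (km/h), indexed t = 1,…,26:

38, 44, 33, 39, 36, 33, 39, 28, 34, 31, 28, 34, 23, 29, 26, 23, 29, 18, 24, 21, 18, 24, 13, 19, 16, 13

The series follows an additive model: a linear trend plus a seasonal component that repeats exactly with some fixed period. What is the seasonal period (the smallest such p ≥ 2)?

First differences y_{t+1} − y_t: 6, -11, 6, -3, -3, 6, -11, 6, -3, -3, 6, -11, …
The difference pattern repeats every 5 terms and not for any smaller step, so p = 5.

5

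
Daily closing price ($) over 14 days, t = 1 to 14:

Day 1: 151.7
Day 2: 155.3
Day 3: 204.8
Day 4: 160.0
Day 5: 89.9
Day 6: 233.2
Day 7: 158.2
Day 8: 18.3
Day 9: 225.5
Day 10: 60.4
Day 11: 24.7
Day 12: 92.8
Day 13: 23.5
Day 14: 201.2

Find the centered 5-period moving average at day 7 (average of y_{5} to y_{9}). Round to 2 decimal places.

145.02

Sum of periods 5–9: 89.9 + 233.2 + 158.2 + 18.3 + 225.5 = 725.1
Divide by 5: 725.1 / 5 = 145.02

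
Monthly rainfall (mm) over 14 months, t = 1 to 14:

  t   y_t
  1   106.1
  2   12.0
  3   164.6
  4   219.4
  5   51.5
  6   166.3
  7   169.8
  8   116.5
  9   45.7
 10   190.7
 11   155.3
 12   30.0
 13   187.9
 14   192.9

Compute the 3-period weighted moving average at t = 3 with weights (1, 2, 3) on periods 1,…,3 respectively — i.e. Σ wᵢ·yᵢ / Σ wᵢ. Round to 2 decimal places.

103.98

Weighted sum: 1·106.1 + 2·12.0 + 3·164.6 = 106.1 + 24.0 + 493.8 = 623.9
Weight total: 1 + 2 + 3 = 6
WMA = 623.9 / 6 = 103.98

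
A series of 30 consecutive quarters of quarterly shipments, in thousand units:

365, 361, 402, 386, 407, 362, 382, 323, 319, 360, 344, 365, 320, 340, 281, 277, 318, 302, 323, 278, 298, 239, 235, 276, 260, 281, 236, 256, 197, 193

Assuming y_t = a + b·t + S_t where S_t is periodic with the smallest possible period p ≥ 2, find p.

First differences y_{t+1} − y_t: -4, 41, -16, 21, -45, 20, -59, -4, 41, -16, 21, -45, 20, -59, -4, 41, …
The difference pattern repeats every 7 terms and not for any smaller step, so p = 7.

7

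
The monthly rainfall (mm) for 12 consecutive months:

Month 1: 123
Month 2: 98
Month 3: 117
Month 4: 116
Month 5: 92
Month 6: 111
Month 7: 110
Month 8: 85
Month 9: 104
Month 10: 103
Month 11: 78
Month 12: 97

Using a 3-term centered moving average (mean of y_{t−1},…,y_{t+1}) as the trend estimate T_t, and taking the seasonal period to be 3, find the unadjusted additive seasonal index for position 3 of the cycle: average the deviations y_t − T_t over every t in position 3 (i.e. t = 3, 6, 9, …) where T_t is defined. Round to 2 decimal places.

Season position 3 occurs at t = 3, 6, 9 (where T_t is defined).
t=3: T_3 = 110.3333; y_3 − T_3 = 117 − 110.3333 = 6.6667
t=6: T_6 = 104.3333; y_6 − T_6 = 111 − 104.3333 = 6.6667
t=9: T_9 = 97.3333; y_9 − T_9 = 104 − 97.3333 = 6.6667
Mean deviation: (6.6667 + 6.6667 + 6.6667) / 3 = 6.67

6.67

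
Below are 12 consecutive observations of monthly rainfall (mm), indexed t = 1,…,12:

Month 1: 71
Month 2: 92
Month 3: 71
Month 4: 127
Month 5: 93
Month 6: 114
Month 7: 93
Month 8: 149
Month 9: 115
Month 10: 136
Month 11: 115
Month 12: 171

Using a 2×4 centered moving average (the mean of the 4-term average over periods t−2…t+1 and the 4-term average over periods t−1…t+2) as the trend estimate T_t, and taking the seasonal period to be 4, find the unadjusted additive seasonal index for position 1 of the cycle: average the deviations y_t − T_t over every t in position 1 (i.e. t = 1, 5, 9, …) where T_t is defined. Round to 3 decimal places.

-11.000

Season position 1 occurs at t = 5, 9 (where T_t is defined).
t=5: T_5 = 104.00000; y_5 − T_5 = 93 − 104.00000 = -11.00000
t=9: T_9 = 126.00000; y_9 − T_9 = 115 − 126.00000 = -11.00000
Mean deviation: (-11.00000 + -11.00000) / 2 = -11.000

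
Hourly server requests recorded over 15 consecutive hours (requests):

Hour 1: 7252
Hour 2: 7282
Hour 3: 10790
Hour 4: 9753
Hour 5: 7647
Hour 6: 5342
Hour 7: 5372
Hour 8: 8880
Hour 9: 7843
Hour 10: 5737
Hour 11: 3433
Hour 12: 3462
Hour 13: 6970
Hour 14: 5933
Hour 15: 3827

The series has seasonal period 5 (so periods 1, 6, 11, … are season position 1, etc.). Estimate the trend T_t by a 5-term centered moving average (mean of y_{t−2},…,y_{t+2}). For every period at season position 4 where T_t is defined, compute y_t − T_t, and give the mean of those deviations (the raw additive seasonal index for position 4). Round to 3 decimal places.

1590.100

Season position 4 occurs at t = 4, 9 (where T_t is defined).
t=4: T_4 = 8162.80000; y_4 − T_4 = 9753 − 8162.80000 = 1590.20000
t=9: T_9 = 6253.00000; y_9 − T_9 = 7843 − 6253.00000 = 1590.00000
Mean deviation: (1590.20000 + 1590.00000) / 2 = 1590.100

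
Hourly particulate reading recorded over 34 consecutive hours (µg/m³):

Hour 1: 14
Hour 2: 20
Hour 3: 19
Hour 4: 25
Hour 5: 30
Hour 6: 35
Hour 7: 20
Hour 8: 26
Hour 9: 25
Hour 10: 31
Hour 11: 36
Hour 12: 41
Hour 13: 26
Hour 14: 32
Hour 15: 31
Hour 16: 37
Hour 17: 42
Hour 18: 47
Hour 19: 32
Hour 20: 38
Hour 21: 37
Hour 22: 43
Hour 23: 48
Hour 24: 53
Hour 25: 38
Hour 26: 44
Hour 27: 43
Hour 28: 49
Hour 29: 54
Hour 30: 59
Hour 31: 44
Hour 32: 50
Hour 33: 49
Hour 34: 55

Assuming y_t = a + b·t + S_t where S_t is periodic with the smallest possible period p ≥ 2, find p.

6

First differences y_{t+1} − y_t: 6, -1, 6, 5, 5, -15, 6, -1, 6, 5, 5, -15, 6, -1, …
The difference pattern repeats every 6 terms and not for any smaller step, so p = 6.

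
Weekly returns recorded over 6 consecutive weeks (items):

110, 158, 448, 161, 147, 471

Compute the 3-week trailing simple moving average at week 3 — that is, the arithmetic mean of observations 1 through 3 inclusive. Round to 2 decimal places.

238.67

Sum of periods 1–3: 110 + 158 + 448 = 716
Divide by 3: 716 / 3 = 238.67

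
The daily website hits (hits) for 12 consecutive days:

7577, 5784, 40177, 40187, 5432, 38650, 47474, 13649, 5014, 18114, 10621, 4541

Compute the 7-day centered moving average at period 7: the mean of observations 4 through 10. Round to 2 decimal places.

Sum of periods 4–10: 40187 + 5432 + 38650 + 47474 + 13649 + 5014 + 18114 = 168520
Divide by 7: 168520 / 7 = 24074.29

24074.29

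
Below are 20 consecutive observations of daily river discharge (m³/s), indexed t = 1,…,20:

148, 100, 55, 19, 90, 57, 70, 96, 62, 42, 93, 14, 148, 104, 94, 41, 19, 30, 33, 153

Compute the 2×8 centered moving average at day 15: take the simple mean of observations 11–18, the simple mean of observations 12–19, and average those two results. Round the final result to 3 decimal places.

Sum over 11–18: 93 + 14 + 148 + 104 + 94 + 41 + 19 + 30 = 543
Sum over 12–19: 14 + 148 + 104 + 94 + 41 + 19 + 30 + 33 = 483
CMA at t=15 = (543 + 483) / (2·8) = 1026 / 16 = 64.125

64.125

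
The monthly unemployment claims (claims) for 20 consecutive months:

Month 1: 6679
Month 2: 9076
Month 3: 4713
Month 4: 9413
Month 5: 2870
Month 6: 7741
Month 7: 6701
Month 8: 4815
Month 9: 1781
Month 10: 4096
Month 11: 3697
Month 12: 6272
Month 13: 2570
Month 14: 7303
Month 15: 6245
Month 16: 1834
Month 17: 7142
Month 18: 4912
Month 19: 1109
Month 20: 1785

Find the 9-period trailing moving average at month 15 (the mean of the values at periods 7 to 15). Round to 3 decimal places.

4831.111

Sum of periods 7–15: 6701 + 4815 + 1781 + 4096 + 3697 + 6272 + 2570 + 7303 + 6245 = 43480
Divide by 9: 43480 / 9 = 4831.111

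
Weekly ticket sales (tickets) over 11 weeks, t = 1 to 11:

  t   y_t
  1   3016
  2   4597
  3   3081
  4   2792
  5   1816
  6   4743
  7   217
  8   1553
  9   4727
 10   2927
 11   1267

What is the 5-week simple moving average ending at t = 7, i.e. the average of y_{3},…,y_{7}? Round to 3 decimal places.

Sum of periods 3–7: 3081 + 2792 + 1816 + 4743 + 217 = 12649
Divide by 5: 12649 / 5 = 2529.800

2529.800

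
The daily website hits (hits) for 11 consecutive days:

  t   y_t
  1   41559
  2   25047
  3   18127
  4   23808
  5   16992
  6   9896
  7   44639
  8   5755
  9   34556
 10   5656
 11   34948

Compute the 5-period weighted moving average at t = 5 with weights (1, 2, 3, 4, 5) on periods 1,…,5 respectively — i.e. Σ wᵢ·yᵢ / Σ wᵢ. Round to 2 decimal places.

Weighted sum: 1·41559 + 2·25047 + 3·18127 + 4·23808 + 5·16992 = 41559 + 50094 + 54381 + 95232 + 84960 = 326226
Weight total: 1 + 2 + 3 + 4 + 5 = 15
WMA = 326226 / 15 = 21748.40

21748.40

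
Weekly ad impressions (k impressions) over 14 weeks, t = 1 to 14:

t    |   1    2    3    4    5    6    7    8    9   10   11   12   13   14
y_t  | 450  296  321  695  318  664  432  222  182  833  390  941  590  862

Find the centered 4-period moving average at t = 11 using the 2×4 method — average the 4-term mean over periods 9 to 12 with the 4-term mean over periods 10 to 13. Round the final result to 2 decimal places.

Sum over 9–12: 182 + 833 + 390 + 941 = 2346
Sum over 10–13: 833 + 390 + 941 + 590 = 2754
CMA at t=11 = (2346 + 2754) / (2·4) = 5100 / 8 = 637.50

637.50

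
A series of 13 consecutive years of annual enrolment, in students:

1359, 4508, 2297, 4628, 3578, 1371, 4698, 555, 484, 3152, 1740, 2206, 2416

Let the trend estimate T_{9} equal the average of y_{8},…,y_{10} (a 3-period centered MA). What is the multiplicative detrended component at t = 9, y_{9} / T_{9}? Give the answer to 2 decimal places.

Trend T_9 = (555 + 484 + 3152) / 3 = 4191/3 = 1397.0000
Ratio to trend: 484 / 1397.0000 = 0.35

0.35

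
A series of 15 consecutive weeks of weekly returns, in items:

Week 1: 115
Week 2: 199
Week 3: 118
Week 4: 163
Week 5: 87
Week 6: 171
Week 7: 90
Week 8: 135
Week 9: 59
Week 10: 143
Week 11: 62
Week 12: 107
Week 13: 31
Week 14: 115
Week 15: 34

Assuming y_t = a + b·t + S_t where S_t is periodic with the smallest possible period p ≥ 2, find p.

4

First differences y_{t+1} − y_t: 84, -81, 45, -76, 84, -81, 45, -76, 84, -81, …
The difference pattern repeats every 4 terms and not for any smaller step, so p = 4.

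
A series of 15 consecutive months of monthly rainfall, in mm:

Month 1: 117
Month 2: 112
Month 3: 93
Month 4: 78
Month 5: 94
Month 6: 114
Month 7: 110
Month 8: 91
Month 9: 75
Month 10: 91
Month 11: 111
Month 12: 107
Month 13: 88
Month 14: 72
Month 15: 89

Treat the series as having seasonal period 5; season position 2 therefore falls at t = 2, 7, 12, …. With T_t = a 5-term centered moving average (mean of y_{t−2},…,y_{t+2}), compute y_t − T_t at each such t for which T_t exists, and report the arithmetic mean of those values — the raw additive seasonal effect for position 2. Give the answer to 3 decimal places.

13.200

Season position 2 occurs at t = 7, 12 (where T_t is defined).
t=7: T_7 = 96.80000; y_7 − T_7 = 110 − 96.80000 = 13.20000
t=12: T_12 = 93.80000; y_12 − T_12 = 107 − 93.80000 = 13.20000
Mean deviation: (13.20000 + 13.20000) / 2 = 13.200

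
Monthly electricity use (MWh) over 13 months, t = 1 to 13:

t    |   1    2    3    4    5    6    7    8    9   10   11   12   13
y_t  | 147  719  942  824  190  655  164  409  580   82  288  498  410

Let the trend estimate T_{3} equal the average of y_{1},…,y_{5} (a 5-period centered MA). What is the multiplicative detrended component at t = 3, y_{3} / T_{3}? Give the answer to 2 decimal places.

1.67

Trend T_3 = (147 + 719 + 942 + 824 + 190) / 5 = 2822/5 = 564.4000
Ratio to trend: 942 / 564.4000 = 1.67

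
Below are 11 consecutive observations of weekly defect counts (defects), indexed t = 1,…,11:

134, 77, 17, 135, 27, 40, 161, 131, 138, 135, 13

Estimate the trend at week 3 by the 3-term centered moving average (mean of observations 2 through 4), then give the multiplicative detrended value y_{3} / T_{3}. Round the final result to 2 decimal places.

0.22

Trend T_3 = (77 + 17 + 135) / 3 = 229/3 = 76.3333
Ratio to trend: 17 / 76.3333 = 0.22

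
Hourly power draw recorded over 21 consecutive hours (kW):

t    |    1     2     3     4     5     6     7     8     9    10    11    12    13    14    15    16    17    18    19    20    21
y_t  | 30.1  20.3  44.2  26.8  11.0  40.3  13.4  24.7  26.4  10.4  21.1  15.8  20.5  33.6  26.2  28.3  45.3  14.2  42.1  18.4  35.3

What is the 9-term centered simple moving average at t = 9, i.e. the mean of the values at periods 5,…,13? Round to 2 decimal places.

Sum of periods 5–13: 11.0 + 40.3 + 13.4 + 24.7 + 26.4 + 10.4 + 21.1 + 15.8 + 20.5 = 183.6
Divide by 9: 183.6 / 9 = 20.40

20.40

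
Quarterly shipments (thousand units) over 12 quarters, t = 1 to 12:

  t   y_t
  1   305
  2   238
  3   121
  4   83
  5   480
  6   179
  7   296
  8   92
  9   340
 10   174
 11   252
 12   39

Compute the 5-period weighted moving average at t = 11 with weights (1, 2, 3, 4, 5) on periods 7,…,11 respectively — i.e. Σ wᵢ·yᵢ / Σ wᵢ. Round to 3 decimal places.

Weighted sum: 1·296 + 2·92 + 3·340 + 4·174 + 5·252 = 296 + 184 + 1020 + 696 + 1260 = 3456
Weight total: 1 + 2 + 3 + 4 + 5 = 15
WMA = 3456 / 15 = 230.400

230.400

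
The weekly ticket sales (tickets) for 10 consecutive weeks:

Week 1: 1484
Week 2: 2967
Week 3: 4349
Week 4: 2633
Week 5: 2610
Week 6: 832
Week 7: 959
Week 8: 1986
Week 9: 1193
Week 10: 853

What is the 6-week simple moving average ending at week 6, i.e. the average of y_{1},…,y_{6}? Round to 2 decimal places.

Sum of periods 1–6: 1484 + 2967 + 4349 + 2633 + 2610 + 832 = 14875
Divide by 6: 14875 / 6 = 2479.17

2479.17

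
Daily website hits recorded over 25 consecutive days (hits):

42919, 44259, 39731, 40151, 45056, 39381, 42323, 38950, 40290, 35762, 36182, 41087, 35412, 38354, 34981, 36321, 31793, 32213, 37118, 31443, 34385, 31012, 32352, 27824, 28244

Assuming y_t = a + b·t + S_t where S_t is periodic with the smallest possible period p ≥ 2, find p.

First differences y_{t+1} − y_t: 1340, -4528, 420, 4905, -5675, 2942, -3373, 1340, -4528, 420, 4905, -5675, 2942, -3373, 1340, -4528, …
The difference pattern repeats every 7 terms and not for any smaller step, so p = 7.

7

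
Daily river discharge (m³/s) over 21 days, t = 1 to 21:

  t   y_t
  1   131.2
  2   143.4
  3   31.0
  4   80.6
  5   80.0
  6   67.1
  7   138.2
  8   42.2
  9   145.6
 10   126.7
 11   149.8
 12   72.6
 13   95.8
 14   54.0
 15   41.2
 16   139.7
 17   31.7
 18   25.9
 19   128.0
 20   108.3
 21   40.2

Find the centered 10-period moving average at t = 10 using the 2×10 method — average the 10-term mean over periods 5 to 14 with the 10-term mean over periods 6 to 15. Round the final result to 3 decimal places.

95.260

Sum over 5–14: 80.0 + 67.1 + 138.2 + 42.2 + 145.6 + 126.7 + 149.8 + 72.6 + 95.8 + 54.0 = 972.0
Sum over 6–15: 67.1 + 138.2 + 42.2 + 145.6 + 126.7 + 149.8 + 72.6 + 95.8 + 54.0 + 41.2 = 933.2
CMA at t=10 = (972.0 + 933.2) / (2·10) = 1905.2 / 20 = 95.260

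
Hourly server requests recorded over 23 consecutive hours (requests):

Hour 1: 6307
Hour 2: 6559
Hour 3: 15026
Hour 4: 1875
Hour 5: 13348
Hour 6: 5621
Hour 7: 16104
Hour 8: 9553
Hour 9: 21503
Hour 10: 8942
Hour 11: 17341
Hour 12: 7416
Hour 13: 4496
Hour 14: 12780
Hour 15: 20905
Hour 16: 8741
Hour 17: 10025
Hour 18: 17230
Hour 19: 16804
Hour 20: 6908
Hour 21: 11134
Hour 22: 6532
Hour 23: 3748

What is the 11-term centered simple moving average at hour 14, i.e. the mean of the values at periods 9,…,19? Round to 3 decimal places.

13289.364

Sum of periods 9–19: 21503 + 8942 + 17341 + 7416 + 4496 + 12780 + 20905 + 8741 + 10025 + 17230 + 16804 = 146183
Divide by 11: 146183 / 11 = 13289.364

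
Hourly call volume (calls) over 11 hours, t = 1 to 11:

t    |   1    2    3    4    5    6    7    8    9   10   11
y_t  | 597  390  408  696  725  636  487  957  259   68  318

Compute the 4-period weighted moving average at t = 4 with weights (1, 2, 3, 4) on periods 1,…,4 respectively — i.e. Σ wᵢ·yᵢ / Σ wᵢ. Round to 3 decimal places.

538.500

Weighted sum: 1·597 + 2·390 + 3·408 + 4·696 = 597 + 780 + 1224 + 2784 = 5385
Weight total: 1 + 2 + 3 + 4 = 10
WMA = 5385 / 10 = 538.500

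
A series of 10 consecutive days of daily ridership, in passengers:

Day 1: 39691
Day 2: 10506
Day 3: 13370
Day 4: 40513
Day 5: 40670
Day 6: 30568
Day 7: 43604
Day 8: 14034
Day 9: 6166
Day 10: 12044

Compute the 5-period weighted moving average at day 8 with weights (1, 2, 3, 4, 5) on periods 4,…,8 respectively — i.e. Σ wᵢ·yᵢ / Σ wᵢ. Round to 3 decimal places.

Weighted sum: 1·40513 + 2·40670 + 3·30568 + 4·43604 + 5·14034 = 40513 + 81340 + 91704 + 174416 + 70170 = 458143
Weight total: 1 + 2 + 3 + 4 + 5 = 15
WMA = 458143 / 15 = 30542.867

30542.867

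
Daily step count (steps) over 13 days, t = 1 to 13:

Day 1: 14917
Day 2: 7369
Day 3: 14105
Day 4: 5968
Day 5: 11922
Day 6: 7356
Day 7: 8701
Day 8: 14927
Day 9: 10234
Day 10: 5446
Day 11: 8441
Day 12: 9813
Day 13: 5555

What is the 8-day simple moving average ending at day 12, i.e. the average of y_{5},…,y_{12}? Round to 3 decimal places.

Sum of periods 5–12: 11922 + 7356 + 8701 + 14927 + 10234 + 5446 + 8441 + 9813 = 76840
Divide by 8: 76840 / 8 = 9605.000

9605.000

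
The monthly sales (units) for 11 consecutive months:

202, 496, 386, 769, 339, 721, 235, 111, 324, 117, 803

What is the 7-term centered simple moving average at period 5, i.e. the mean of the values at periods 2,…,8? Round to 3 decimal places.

Sum of periods 2–8: 496 + 386 + 769 + 339 + 721 + 235 + 111 = 3057
Divide by 7: 3057 / 7 = 436.714

436.714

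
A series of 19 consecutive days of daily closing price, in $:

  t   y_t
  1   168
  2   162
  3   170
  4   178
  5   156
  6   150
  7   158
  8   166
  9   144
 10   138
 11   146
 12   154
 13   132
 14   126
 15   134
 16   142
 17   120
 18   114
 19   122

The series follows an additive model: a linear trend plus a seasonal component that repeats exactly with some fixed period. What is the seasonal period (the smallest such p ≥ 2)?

First differences y_{t+1} − y_t: -6, 8, 8, -22, -6, 8, 8, -22, -6, 8, …
The difference pattern repeats every 4 terms and not for any smaller step, so p = 4.

4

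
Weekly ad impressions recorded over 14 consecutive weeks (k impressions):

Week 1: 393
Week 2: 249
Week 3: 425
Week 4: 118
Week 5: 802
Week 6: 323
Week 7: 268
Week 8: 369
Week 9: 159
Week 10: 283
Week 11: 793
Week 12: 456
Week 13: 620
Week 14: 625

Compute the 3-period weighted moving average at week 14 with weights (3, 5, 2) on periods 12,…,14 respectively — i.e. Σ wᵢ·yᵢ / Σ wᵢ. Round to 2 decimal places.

571.80

Weighted sum: 3·456 + 5·620 + 2·625 = 1368 + 3100 + 1250 = 5718
Weight total: 3 + 5 + 2 = 10
WMA = 5718 / 10 = 571.80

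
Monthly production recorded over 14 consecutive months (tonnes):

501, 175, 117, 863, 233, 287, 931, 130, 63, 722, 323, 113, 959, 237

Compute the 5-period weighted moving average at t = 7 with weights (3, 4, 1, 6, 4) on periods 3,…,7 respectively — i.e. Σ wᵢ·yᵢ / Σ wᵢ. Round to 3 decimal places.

Weighted sum: 3·117 + 4·863 + 1·233 + 6·287 + 4·931 = 351 + 3452 + 233 + 1722 + 3724 = 9482
Weight total: 3 + 4 + 1 + 6 + 4 = 18
WMA = 9482 / 18 = 526.778

526.778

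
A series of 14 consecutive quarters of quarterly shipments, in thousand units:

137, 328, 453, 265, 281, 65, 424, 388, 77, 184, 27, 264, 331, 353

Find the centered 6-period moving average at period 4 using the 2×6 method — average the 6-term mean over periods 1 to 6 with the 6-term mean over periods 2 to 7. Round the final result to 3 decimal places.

278.750

Sum over 1–6: 137 + 328 + 453 + 265 + 281 + 65 = 1529
Sum over 2–7: 328 + 453 + 265 + 281 + 65 + 424 = 1816
CMA at t=4 = (1529 + 1816) / (2·6) = 3345 / 12 = 278.750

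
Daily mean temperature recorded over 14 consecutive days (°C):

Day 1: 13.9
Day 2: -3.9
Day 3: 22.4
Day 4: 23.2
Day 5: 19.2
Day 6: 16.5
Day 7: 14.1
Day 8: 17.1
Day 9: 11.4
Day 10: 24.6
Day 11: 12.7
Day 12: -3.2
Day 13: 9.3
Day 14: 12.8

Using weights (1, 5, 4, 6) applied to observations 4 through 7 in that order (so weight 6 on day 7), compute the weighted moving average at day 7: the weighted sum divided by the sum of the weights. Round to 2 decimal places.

16.86

Weighted sum: 1·23.2 + 5·19.2 + 4·16.5 + 6·14.1 = 23.2 + 96.0 + 66.0 + 84.6 = 269.8
Weight total: 1 + 5 + 4 + 6 = 16
WMA = 269.8 / 16 = 16.86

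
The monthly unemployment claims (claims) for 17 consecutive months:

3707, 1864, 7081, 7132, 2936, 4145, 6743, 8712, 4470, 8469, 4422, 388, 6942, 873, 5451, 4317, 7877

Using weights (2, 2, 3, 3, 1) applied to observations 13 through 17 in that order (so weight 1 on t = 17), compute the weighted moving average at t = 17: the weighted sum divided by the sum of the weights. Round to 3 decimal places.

Weighted sum: 2·6942 + 2·873 + 3·5451 + 3·4317 + 1·7877 = 13884 + 1746 + 16353 + 12951 + 7877 = 52811
Weight total: 2 + 2 + 3 + 3 + 1 = 11
WMA = 52811 / 11 = 4801.000

4801.000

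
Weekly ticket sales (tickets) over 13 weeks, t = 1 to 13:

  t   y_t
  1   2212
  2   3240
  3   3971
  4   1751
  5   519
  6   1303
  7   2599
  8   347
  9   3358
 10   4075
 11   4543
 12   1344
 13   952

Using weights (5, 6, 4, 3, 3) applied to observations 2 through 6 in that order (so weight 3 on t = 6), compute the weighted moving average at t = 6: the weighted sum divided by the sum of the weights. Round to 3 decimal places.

2499.810

Weighted sum: 5·3240 + 6·3971 + 4·1751 + 3·519 + 3·1303 = 16200 + 23826 + 7004 + 1557 + 3909 = 52496
Weight total: 5 + 6 + 4 + 3 + 3 = 21
WMA = 52496 / 21 = 2499.810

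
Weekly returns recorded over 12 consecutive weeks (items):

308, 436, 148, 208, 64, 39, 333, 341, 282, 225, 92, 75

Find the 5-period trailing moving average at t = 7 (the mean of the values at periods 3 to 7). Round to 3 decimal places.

Sum of periods 3–7: 148 + 208 + 64 + 39 + 333 = 792
Divide by 5: 792 / 5 = 158.400

158.400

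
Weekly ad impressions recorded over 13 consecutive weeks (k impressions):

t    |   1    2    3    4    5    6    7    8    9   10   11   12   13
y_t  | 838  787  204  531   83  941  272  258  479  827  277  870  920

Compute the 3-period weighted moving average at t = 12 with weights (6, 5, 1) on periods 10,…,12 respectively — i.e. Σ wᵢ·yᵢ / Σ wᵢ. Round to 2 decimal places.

Weighted sum: 6·827 + 5·277 + 1·870 = 4962 + 1385 + 870 = 7217
Weight total: 6 + 5 + 1 = 12
WMA = 7217 / 12 = 601.42

601.42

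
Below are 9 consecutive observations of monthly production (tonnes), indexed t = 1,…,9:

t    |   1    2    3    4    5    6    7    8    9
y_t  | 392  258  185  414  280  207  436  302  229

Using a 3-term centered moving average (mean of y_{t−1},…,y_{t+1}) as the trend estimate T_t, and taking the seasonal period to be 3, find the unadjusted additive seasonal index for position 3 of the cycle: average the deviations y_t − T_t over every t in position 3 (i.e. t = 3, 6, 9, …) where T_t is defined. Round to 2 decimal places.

-100.67

Season position 3 occurs at t = 3, 6 (where T_t is defined).
t=3: T_3 = 285.6667; y_3 − T_3 = 185 − 285.6667 = -100.6667
t=6: T_6 = 307.6667; y_6 − T_6 = 207 − 307.6667 = -100.6667
Mean deviation: (-100.6667 + -100.6667) / 2 = -100.67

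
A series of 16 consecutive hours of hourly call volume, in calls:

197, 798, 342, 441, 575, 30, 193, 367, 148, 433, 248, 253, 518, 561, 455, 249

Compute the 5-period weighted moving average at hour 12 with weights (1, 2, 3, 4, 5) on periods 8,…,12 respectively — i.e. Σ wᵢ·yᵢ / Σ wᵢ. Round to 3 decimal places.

281.267

Weighted sum: 1·367 + 2·148 + 3·433 + 4·248 + 5·253 = 367 + 296 + 1299 + 992 + 1265 = 4219
Weight total: 1 + 2 + 3 + 4 + 5 = 15
WMA = 4219 / 15 = 281.267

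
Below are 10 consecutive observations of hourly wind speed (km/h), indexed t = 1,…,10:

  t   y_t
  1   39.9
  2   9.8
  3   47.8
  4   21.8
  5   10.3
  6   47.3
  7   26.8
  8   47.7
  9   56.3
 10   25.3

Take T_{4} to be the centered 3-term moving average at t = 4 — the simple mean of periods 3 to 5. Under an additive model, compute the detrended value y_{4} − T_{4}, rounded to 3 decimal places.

Trend T_4 = (47.8 + 21.8 + 10.3) / 3 = 79.9/3 = 26.63333
Detrended value: 21.8 − 26.63333 = -4.833

-4.833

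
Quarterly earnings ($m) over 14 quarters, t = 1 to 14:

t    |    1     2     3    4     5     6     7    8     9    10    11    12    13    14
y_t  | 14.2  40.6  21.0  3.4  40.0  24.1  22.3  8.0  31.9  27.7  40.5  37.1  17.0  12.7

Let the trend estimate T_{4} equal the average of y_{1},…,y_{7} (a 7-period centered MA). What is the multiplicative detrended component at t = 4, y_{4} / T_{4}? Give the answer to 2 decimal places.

Trend T_4 = (14.2 + 40.6 + 21.0 + 3.4 + 40.0 + 24.1 + 22.3) / 7 = 165.6/7 = 23.6571
Ratio to trend: 3.4 / 23.6571 = 0.14

0.14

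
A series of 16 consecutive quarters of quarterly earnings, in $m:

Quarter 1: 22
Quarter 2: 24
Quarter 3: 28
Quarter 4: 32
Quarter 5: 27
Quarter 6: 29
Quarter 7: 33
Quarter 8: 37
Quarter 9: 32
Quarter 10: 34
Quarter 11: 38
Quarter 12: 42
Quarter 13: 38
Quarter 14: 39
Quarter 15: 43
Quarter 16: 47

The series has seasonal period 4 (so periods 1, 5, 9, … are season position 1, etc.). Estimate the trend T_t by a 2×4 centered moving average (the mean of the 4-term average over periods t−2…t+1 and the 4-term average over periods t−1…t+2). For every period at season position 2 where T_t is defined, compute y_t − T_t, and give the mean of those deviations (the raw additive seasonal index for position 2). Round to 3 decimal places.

Season position 2 occurs at t = 6, 10, 14 (where T_t is defined).
t=6: T_6 = 30.87500; y_6 − T_6 = 29 − 30.87500 = -1.87500
t=10: T_10 = 35.87500; y_10 − T_10 = 34 − 35.87500 = -1.87500
t=14: T_14 = 41.12500; y_14 − T_14 = 39 − 41.12500 = -2.12500
Mean deviation: (-1.87500 + -1.87500 + -2.12500) / 3 = -1.958

-1.958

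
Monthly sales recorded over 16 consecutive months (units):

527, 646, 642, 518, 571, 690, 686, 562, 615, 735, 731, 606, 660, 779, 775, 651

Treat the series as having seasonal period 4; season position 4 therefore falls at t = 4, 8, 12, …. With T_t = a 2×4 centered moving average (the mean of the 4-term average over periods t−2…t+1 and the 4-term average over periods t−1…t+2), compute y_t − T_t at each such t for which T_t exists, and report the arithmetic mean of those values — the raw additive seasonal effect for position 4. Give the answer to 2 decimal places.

Season position 4 occurs at t = 4, 8, 12 (where T_t is defined).
t=4: T_4 = 599.7500; y_4 − T_4 = 518 − 599.7500 = -81.7500
t=8: T_8 = 643.8750; y_8 − T_8 = 562 − 643.8750 = -81.8750
t=12: T_12 = 688.5000; y_12 − T_12 = 606 − 688.5000 = -82.5000
Mean deviation: (-81.7500 + -81.8750 + -82.5000) / 3 = -82.04

-82.04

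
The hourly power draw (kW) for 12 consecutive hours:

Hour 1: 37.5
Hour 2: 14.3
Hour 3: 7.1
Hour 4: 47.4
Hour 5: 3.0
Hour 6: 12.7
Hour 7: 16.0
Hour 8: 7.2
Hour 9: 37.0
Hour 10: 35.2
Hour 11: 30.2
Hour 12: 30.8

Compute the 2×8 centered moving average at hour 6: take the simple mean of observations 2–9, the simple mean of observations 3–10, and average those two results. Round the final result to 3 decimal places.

19.394

Sum over 2–9: 14.3 + 7.1 + 47.4 + 3.0 + 12.7 + 16.0 + 7.2 + 37.0 = 144.7
Sum over 3–10: 7.1 + 47.4 + 3.0 + 12.7 + 16.0 + 7.2 + 37.0 + 35.2 = 165.6
CMA at t=6 = (144.7 + 165.6) / (2·8) = 310.3 / 16 = 19.394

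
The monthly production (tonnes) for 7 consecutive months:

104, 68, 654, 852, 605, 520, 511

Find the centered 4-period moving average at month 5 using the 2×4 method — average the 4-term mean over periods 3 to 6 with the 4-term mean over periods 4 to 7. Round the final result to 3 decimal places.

Sum over 3–6: 654 + 852 + 605 + 520 = 2631
Sum over 4–7: 852 + 605 + 520 + 511 = 2488
CMA at t=5 = (2631 + 2488) / (2·4) = 5119 / 8 = 639.875

639.875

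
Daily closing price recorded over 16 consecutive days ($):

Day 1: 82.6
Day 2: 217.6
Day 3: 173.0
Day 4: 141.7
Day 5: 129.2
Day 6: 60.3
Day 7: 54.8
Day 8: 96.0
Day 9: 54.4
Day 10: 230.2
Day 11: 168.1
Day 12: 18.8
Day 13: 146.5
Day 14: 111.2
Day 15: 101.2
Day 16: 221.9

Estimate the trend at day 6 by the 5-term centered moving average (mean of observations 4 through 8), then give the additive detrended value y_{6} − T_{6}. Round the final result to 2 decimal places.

-36.10

Trend T_6 = (141.7 + 129.2 + 60.3 + 54.8 + 96.0) / 5 = 482.0/5 = 96.4000
Detrended value: 60.3 − 96.4000 = -36.10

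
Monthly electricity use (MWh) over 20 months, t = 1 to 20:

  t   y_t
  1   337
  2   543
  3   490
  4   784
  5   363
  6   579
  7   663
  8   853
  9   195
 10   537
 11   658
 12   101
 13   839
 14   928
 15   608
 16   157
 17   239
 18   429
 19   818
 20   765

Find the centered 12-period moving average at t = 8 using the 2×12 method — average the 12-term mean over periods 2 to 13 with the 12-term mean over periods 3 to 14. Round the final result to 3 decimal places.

Sum over 2–13: 543 + 490 + 784 + 363 + 579 + 663 + 853 + 195 + 537 + 658 + 101 + 839 = 6605
Sum over 3–14: 490 + 784 + 363 + 579 + 663 + 853 + 195 + 537 + 658 + 101 + 839 + 928 = 6990
CMA at t=8 = (6605 + 6990) / (2·12) = 13595 / 24 = 566.458

566.458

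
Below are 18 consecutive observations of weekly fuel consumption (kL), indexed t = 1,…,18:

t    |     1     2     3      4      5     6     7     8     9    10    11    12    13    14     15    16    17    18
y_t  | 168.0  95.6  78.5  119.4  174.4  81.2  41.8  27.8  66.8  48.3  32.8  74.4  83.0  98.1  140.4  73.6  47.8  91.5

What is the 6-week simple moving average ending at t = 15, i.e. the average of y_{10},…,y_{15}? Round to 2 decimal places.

79.50

Sum of periods 10–15: 48.3 + 32.8 + 74.4 + 83.0 + 98.1 + 140.4 = 477.0
Divide by 6: 477.0 / 6 = 79.50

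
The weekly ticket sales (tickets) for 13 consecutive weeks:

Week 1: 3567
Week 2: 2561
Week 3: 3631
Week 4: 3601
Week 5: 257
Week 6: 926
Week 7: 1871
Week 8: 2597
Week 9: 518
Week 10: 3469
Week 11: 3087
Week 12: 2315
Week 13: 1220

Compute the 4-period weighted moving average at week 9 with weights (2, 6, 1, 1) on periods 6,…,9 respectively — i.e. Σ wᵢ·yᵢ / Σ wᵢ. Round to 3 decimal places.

1619.300

Weighted sum: 2·926 + 6·1871 + 1·2597 + 1·518 = 1852 + 11226 + 2597 + 518 = 16193
Weight total: 2 + 6 + 1 + 1 = 10
WMA = 16193 / 10 = 1619.300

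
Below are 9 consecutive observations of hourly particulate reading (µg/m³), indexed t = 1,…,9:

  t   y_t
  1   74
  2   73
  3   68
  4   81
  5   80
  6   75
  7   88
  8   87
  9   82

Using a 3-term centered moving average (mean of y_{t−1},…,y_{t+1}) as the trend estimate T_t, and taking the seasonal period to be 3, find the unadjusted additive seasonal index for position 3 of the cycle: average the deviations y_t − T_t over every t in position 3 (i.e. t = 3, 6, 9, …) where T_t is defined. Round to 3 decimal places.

Season position 3 occurs at t = 3, 6 (where T_t is defined).
t=3: T_3 = 74.00000; y_3 − T_3 = 68 − 74.00000 = -6.00000
t=6: T_6 = 81.00000; y_6 − T_6 = 75 − 81.00000 = -6.00000
Mean deviation: (-6.00000 + -6.00000) / 2 = -6.000

-6.000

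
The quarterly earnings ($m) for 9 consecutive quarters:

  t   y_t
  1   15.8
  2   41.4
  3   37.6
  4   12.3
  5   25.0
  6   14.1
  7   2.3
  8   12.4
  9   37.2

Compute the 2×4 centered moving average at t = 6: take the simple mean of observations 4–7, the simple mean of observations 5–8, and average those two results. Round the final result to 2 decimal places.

Sum over 4–7: 12.3 + 25.0 + 14.1 + 2.3 = 53.7
Sum over 5–8: 25.0 + 14.1 + 2.3 + 12.4 = 53.8
CMA at t=6 = (53.7 + 53.8) / (2·4) = 107.5 / 8 = 13.44

13.44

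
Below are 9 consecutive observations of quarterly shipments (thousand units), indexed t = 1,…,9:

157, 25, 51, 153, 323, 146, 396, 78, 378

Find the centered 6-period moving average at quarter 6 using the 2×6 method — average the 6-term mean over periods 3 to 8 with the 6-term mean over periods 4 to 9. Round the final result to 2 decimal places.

Sum over 3–8: 51 + 153 + 323 + 146 + 396 + 78 = 1147
Sum over 4–9: 153 + 323 + 146 + 396 + 78 + 378 = 1474
CMA at t=6 = (1147 + 1474) / (2·6) = 2621 / 12 = 218.42

218.42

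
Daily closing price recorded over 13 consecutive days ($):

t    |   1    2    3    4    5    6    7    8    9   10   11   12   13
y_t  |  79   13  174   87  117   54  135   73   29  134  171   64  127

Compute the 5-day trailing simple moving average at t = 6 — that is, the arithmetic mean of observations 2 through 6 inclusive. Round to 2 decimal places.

Sum of periods 2–6: 13 + 174 + 87 + 117 + 54 = 445
Divide by 5: 445 / 5 = 89.00

89.00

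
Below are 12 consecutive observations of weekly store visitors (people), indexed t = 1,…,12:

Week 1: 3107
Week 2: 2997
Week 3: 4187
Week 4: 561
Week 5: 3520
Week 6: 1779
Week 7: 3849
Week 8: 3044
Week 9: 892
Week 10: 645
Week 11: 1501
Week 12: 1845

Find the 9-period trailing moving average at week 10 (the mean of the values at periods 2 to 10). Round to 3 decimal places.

2386.000

Sum of periods 2–10: 2997 + 4187 + 561 + 3520 + 1779 + 3849 + 3044 + 892 + 645 = 21474
Divide by 9: 21474 / 9 = 2386.000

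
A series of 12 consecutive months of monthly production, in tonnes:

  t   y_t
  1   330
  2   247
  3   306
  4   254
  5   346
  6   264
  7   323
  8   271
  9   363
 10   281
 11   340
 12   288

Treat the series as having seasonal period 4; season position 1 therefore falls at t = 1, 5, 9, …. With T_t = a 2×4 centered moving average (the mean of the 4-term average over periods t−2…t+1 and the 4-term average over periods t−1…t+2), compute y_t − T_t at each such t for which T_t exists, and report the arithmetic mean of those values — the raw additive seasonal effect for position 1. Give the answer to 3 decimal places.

51.375

Season position 1 occurs at t = 5, 9 (where T_t is defined).
t=5: T_5 = 294.62500; y_5 − T_5 = 346 − 294.62500 = 51.37500
t=9: T_9 = 311.62500; y_9 − T_9 = 363 − 311.62500 = 51.37500
Mean deviation: (51.37500 + 51.37500) / 2 = 51.375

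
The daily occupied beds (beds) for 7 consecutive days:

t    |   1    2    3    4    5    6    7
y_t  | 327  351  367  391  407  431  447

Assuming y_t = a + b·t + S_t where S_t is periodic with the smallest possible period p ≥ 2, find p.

First differences y_{t+1} − y_t: 24, 16, 24, 16, 24, 16, …
The difference pattern repeats every 2 terms and not for any smaller step, so p = 2.

2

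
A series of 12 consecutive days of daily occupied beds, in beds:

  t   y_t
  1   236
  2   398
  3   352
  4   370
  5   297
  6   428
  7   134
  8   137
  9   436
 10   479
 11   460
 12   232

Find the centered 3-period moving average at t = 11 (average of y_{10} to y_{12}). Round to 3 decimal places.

Sum of periods 10–12: 479 + 460 + 232 = 1171
Divide by 3: 1171 / 3 = 390.333

390.333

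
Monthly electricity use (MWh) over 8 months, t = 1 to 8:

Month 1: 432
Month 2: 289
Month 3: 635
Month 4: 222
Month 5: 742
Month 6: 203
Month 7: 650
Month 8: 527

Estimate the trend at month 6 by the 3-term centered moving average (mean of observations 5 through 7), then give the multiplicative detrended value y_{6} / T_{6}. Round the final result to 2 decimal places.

0.38

Trend T_6 = (742 + 203 + 650) / 3 = 1595/3 = 531.6667
Ratio to trend: 203 / 531.6667 = 0.38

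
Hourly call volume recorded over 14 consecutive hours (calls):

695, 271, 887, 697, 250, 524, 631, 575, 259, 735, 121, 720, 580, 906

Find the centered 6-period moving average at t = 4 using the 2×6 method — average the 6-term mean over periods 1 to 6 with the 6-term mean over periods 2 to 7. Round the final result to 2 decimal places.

548.67

Sum over 1–6: 695 + 271 + 887 + 697 + 250 + 524 = 3324
Sum over 2–7: 271 + 887 + 697 + 250 + 524 + 631 = 3260
CMA at t=4 = (3324 + 3260) / (2·6) = 6584 / 12 = 548.67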